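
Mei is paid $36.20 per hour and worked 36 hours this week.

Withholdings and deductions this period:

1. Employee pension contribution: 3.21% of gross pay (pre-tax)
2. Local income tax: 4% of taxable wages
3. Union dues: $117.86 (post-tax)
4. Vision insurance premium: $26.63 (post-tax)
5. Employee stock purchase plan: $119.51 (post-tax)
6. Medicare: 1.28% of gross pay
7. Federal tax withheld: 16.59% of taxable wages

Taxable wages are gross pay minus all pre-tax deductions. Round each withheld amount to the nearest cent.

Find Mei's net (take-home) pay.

$720.98

Gross pay: 36 × $36.20 = $1,303.20
Employee pension contribution: $1,303.20 × 0.0321 = $41.83
Taxable wages = $1,303.20 − $41.83 = $1,261.37
Federal tax withheld: $1,261.37 × 0.1659 = $209.26
Local income tax: $1,261.37 × 0.04 = $50.45
Medicare: $1,303.20 × 0.0128 = $16.68
Union dues: $117.86
Employee stock purchase plan: $119.51
Vision insurance premium: $26.63
Total deductions = $41.83 + $209.26 + $50.45 + $16.68 + $117.86 + $119.51 + $26.63 = $582.22
Net pay = $1,303.20 − $582.22 = $720.98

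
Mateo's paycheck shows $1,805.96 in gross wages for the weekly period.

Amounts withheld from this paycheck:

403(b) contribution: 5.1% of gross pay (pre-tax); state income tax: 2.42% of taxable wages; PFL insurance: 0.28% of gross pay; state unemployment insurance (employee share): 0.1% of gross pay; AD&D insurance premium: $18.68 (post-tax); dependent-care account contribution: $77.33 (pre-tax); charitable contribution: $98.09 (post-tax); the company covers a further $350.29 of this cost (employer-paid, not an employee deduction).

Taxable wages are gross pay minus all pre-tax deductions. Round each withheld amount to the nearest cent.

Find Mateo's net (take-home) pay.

Dependent-care account contribution: $77.33
403(b) contribution: $1,805.96 × 0.051 = $92.10
Pre-tax total = $77.33 + $92.10 = $169.43
Taxable wages = $1,805.96 − $169.43 = $1,636.53
State income tax: $1,636.53 × 0.0242 = $39.60
PFL insurance: $1,805.96 × 0.0028 = $5.06
State unemployment insurance (employee share): $1,805.96 × 0.001 = $1.81
AD&D insurance premium: $18.68
Charitable contribution: $98.09
(Employer's $350.29 toward charitable contribution is not withheld from the employee.)
Total deductions = $77.33 + $92.10 + $39.60 + $5.06 + $1.81 + $18.68 + $98.09 = $332.67
Net pay = $1,805.96 − $332.67 = $1,473.29

$1,473.29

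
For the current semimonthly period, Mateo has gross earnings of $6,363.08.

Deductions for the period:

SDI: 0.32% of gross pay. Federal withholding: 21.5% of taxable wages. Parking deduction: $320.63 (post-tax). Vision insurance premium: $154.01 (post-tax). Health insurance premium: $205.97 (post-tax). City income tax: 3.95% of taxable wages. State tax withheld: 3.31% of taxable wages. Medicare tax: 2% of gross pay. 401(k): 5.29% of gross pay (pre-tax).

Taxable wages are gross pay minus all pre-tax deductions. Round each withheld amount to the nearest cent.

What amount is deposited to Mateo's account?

$3,465.02

401(k): $6,363.08 × 0.0529 = $336.61
Taxable wages = $6,363.08 − $336.61 = $6,026.47
State tax withheld: $6,026.47 × 0.0331 = $199.48
Federal withholding: $6,026.47 × 0.215 = $1,295.69
City income tax: $6,026.47 × 0.0395 = $238.05
Medicare tax: $6,363.08 × 0.02 = $127.26
SDI: $6,363.08 × 0.0032 = $20.36
Parking deduction: $320.63
Health insurance premium: $205.97
Vision insurance premium: $154.01
Total deductions = $336.61 + $199.48 + $1,295.69 + $238.05 + $127.26 + $20.36 + $320.63 + $205.97 + $154.01 = $2,898.06
Net pay = $6,363.08 − $2,898.06 = $3,465.02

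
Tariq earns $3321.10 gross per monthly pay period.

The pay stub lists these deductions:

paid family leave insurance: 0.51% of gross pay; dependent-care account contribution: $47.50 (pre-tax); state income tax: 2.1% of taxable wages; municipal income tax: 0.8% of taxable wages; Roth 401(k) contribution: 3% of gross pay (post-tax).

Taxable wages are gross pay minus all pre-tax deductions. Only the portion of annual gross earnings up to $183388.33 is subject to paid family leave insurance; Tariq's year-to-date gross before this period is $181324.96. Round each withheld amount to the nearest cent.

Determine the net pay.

Dependent-care account contribution: $47.50
Taxable wages = $3321.10 − $47.50 = $3273.60
Municipal income tax: $3273.60 × 0.008 = $26.19
State income tax: $3273.60 × 0.021 = $68.75
Paid family leave insurance: only $183388.33 − $181324.96 = $2063.37 of this check is subject → $2063.37 × 0.0051 = $10.52
Roth 401(k) contribution: $3321.10 × 0.03 = $99.63
Total deductions = $47.50 + $26.19 + $68.75 + $10.52 + $99.63 = $252.59
Net pay = $3321.10 − $252.59 = $3068.51

$3068.51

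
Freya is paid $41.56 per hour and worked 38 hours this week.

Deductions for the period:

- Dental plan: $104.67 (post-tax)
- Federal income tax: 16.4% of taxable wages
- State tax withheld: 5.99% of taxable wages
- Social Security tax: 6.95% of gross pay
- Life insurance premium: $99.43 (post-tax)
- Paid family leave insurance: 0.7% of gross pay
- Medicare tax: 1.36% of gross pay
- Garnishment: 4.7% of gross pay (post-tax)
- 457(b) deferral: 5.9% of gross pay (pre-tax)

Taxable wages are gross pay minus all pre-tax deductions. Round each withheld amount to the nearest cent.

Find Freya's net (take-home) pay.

$732.74

Gross pay: 38 × $41.56 = $1579.28
457(b) deferral: $1579.28 × 0.059 = $93.18
Taxable wages = $1579.28 − $93.18 = $1486.10
Federal income tax: $1486.10 × 0.164 = $243.72
State tax withheld: $1486.10 × 0.0599 = $89.02
Medicare tax: $1579.28 × 0.0136 = $21.48
Social Security tax: $1579.28 × 0.0695 = $109.76
Paid family leave insurance: $1579.28 × 0.007 = $11.05
Life insurance premium: $99.43
Garnishment: $1579.28 × 0.047 = $74.23
Dental plan: $104.67
Total deductions = $93.18 + $243.72 + $89.02 + $21.48 + $109.76 + $11.05 + $99.43 + $74.23 + $104.67 = $846.54
Net pay = $1579.28 − $846.54 = $732.74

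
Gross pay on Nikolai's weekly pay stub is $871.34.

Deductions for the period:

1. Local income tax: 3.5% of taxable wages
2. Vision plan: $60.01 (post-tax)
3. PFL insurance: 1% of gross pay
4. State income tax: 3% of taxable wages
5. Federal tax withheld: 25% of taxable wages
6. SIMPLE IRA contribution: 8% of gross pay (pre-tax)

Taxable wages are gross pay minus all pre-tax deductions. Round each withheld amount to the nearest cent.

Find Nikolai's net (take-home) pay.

SIMPLE IRA contribution: $871.34 × 0.08 = $69.71
Taxable wages = $871.34 − $69.71 = $801.63
Local income tax: $801.63 × 0.035 = $28.06
State income tax: $801.63 × 0.03 = $24.05
Federal tax withheld: $801.63 × 0.25 = $200.41
PFL insurance: $871.34 × 0.01 = $8.71
Vision plan: $60.01
Total deductions = $69.71 + $28.06 + $24.05 + $200.41 + $8.71 + $60.01 = $390.95
Net pay = $871.34 − $390.95 = $480.39

$480.39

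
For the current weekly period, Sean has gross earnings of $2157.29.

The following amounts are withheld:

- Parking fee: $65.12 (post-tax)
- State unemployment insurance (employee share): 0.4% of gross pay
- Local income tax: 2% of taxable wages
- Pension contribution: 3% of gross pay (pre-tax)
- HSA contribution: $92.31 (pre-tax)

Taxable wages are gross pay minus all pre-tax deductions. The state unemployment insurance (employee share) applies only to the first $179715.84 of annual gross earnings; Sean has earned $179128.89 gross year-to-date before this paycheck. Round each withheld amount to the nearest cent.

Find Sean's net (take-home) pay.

HSA contribution: $92.31
Pension contribution: $2157.29 × 0.03 = $64.72
Pre-tax total = $92.31 + $64.72 = $157.03
Taxable wages = $2157.29 − $157.03 = $2000.26
Local income tax: $2000.26 × 0.02 = $40.01
State unemployment insurance (employee share): only $179715.84 − $179128.89 = $586.95 of this check is subject → $586.95 × 0.004 = $2.35
Parking fee: $65.12
Total deductions = $92.31 + $64.72 + $40.01 + $2.35 + $65.12 = $264.51
Net pay = $2157.29 − $264.51 = $1892.78

$1892.78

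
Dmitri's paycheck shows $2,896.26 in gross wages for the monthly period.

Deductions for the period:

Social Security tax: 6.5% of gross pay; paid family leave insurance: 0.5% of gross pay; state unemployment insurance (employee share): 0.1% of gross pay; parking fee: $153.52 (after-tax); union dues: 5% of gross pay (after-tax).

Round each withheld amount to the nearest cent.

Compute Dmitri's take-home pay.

Paid family leave insurance: $2,896.26 × 0.005 = $14.48
Social Security tax: $2,896.26 × 0.065 = $188.26
State unemployment insurance (employee share): $2,896.26 × 0.001 = $2.90
Parking fee: $153.52
Union dues: $2,896.26 × 0.05 = $144.81
Total deductions = $14.48 + $188.26 + $2.90 + $153.52 + $144.81 = $503.97
Net pay = $2,896.26 − $503.97 = $2,392.29

$2,392.29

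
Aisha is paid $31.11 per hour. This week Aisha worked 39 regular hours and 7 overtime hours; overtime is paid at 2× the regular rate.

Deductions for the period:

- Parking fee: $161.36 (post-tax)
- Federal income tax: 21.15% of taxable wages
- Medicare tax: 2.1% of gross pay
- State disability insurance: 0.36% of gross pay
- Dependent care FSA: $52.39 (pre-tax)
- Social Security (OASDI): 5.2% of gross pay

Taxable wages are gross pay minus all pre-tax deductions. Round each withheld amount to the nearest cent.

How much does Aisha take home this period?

$971.12

Regular pay: 39 × $31.11 = $1,213.29
Overtime pay: 7 × $31.11 × 2 = $435.54
Gross pay = $1,213.29 + $435.54 = $1,648.83
Dependent care FSA: $52.39
Taxable wages = $1,648.83 − $52.39 = $1,596.44
Federal income tax: $1,596.44 × 0.2115 = $337.65
State disability insurance: $1,648.83 × 0.0036 = $5.94
Social Security (OASDI): $1,648.83 × 0.052 = $85.74
Medicare tax: $1,648.83 × 0.021 = $34.63
Parking fee: $161.36
Total deductions = $52.39 + $337.65 + $5.94 + $85.74 + $34.63 + $161.36 = $677.71
Net pay = $1,648.83 − $677.71 = $971.12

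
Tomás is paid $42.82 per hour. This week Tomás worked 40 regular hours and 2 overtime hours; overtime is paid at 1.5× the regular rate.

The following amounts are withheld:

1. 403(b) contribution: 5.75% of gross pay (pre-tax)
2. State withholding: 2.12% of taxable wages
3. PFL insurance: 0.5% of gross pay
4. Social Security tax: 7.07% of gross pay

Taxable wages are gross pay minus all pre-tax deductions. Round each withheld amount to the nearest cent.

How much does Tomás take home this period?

Regular pay: 40 × $42.82 = $1,712.80
Overtime pay: 2 × $42.82 × 1.5 = $128.46
Gross pay = $1,712.80 + $128.46 = $1,841.26
403(b) contribution: $1,841.26 × 0.0575 = $105.87
Taxable wages = $1,841.26 − $105.87 = $1,735.39
State withholding: $1,735.39 × 0.0212 = $36.79
Social Security tax: $1,841.26 × 0.0707 = $130.18
PFL insurance: $1,841.26 × 0.005 = $9.21
Total deductions = $105.87 + $36.79 + $130.18 + $9.21 = $282.05
Net pay = $1,841.26 − $282.05 = $1,559.21

$1,559.21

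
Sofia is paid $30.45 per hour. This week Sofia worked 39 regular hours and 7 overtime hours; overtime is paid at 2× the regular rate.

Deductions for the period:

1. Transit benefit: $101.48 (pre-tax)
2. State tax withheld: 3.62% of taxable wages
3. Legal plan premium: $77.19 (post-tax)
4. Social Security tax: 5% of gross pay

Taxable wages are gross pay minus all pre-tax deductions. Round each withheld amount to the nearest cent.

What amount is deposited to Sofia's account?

Regular pay: 39 × $30.45 = $1,187.55
Overtime pay: 7 × $30.45 × 2 = $426.30
Gross pay = $1,187.55 + $426.30 = $1,613.85
Transit benefit: $101.48
Taxable wages = $1,613.85 − $101.48 = $1,512.37
State tax withheld: $1,512.37 × 0.0362 = $54.75
Social Security tax: $1,613.85 × 0.05 = $80.69
Legal plan premium: $77.19
Total deductions = $101.48 + $54.75 + $80.69 + $77.19 = $314.11
Net pay = $1,613.85 − $314.11 = $1,299.74

$1,299.74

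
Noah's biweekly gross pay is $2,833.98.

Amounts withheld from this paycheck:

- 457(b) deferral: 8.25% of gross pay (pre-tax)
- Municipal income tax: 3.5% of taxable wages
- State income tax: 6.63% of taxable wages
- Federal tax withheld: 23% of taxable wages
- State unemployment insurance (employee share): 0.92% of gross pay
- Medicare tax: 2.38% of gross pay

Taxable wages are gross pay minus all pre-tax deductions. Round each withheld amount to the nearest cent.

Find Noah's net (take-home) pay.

457(b) deferral: $2,833.98 × 0.0825 = $233.80
Taxable wages = $2,833.98 − $233.80 = $2,600.18
Municipal income tax: $2,600.18 × 0.035 = $91.01
Federal tax withheld: $2,600.18 × 0.23 = $598.04
State income tax: $2,600.18 × 0.0663 = $172.39
Medicare tax: $2,833.98 × 0.0238 = $67.45
State unemployment insurance (employee share): $2,833.98 × 0.0092 = $26.07
Total deductions = $233.80 + $91.01 + $598.04 + $172.39 + $67.45 + $26.07 = $1,188.76
Net pay = $2,833.98 − $1,188.76 = $1,645.22

$1,645.22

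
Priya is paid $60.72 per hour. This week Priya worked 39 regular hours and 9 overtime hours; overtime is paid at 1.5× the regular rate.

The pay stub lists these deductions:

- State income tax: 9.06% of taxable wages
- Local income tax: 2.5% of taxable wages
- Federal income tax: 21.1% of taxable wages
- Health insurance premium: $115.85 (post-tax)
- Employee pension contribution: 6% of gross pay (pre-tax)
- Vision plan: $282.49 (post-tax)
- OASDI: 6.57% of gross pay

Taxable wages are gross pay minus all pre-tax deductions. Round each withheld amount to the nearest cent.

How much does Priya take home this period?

Regular pay: 39 × $60.72 = $2,368.08
Overtime pay: 9 × $60.72 × 1.5 = $819.72
Gross pay = $2,368.08 + $819.72 = $3,187.80
Employee pension contribution: $3,187.80 × 0.06 = $191.27
Taxable wages = $3,187.80 − $191.27 = $2,996.53
State income tax: $2,996.53 × 0.0906 = $271.49
Local income tax: $2,996.53 × 0.025 = $74.91
Federal income tax: $2,996.53 × 0.211 = $632.27
OASDI: $3,187.80 × 0.0657 = $209.44
Vision plan: $282.49
Health insurance premium: $115.85
Total deductions = $191.27 + $271.49 + $74.91 + $632.27 + $209.44 + $282.49 + $115.85 = $1,777.72
Net pay = $3,187.80 − $1,777.72 = $1,410.08

$1,410.08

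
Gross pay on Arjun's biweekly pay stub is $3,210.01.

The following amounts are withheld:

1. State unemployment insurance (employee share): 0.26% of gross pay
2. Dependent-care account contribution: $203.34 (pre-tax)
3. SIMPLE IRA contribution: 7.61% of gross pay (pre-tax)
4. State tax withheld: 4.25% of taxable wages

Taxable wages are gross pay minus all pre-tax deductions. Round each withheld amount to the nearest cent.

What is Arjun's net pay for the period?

$2,636.64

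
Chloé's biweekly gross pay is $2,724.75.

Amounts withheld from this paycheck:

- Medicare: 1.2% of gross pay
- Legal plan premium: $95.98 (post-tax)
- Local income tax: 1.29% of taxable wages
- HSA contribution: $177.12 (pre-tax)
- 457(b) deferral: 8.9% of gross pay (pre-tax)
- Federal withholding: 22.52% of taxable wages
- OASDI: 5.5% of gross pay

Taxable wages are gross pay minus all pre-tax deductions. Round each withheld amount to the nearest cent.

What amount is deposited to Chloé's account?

$1,477.73

HSA contribution: $177.12
457(b) deferral: $2,724.75 × 0.089 = $242.50
Pre-tax total = $177.12 + $242.50 = $419.62
Taxable wages = $2,724.75 − $419.62 = $2,305.13
Federal withholding: $2,305.13 × 0.2252 = $519.12
Local income tax: $2,305.13 × 0.0129 = $29.74
OASDI: $2,724.75 × 0.055 = $149.86
Medicare: $2,724.75 × 0.012 = $32.70
Legal plan premium: $95.98
Total deductions = $177.12 + $242.50 + $519.12 + $29.74 + $149.86 + $32.70 + $95.98 = $1,247.02
Net pay = $2,724.75 − $1,247.02 = $1,477.73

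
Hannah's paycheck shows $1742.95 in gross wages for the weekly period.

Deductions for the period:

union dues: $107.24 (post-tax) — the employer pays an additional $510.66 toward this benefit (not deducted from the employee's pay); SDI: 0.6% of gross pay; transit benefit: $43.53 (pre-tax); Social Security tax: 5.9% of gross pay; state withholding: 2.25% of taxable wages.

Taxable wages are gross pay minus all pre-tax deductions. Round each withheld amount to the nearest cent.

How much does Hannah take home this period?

$1440.65

Transit benefit: $43.53
Taxable wages = $1742.95 − $43.53 = $1699.42
State withholding: $1699.42 × 0.0225 = $38.24
Social Security tax: $1742.95 × 0.059 = $102.83
SDI: $1742.95 × 0.006 = $10.46
Union dues: $107.24
(Employer's $510.66 toward union dues is not withheld from the employee.)
Total deductions = $43.53 + $38.24 + $102.83 + $10.46 + $107.24 = $302.30
Net pay = $1742.95 − $302.30 = $1440.65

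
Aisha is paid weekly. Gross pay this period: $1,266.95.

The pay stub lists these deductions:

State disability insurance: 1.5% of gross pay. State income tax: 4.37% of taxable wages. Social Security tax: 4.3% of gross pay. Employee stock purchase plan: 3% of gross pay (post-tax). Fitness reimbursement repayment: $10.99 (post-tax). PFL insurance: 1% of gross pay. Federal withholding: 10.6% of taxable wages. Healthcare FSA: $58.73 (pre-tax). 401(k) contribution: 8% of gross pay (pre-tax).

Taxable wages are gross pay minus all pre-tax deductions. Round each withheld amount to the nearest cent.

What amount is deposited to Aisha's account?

$806.01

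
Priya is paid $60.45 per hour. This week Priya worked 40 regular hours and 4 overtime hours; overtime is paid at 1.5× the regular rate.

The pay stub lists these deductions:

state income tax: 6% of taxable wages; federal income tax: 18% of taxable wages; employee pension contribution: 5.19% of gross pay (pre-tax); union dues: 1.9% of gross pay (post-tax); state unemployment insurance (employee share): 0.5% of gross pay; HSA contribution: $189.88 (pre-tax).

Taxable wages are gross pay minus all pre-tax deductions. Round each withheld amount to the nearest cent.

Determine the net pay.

$1,792.61

Regular pay: 40 × $60.45 = $2,418.00
Overtime pay: 4 × $60.45 × 1.5 = $362.70
Gross pay = $2,418.00 + $362.70 = $2,780.70
Employee pension contribution: $2,780.70 × 0.0519 = $144.32
HSA contribution: $189.88
Pre-tax total = $144.32 + $189.88 = $334.20
Taxable wages = $2,780.70 − $334.20 = $2,446.50
Federal income tax: $2,446.50 × 0.18 = $440.37
State income tax: $2,446.50 × 0.06 = $146.79
State unemployment insurance (employee share): $2,780.70 × 0.005 = $13.90
Union dues: $2,780.70 × 0.019 = $52.83
Total deductions = $144.32 + $189.88 + $440.37 + $146.79 + $13.90 + $52.83 = $988.09
Net pay = $2,780.70 − $988.09 = $1,792.61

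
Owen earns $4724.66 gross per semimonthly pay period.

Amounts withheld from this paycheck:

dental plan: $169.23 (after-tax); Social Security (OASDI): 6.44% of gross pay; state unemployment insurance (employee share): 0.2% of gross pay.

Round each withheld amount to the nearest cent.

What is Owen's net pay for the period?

$4241.71

Social Security (OASDI): $4724.66 × 0.0644 = $304.27
State unemployment insurance (employee share): $4724.66 × 0.002 = $9.45
Dental plan: $169.23
Total deductions = $304.27 + $9.45 + $169.23 = $482.95
Net pay = $4724.66 − $482.95 = $4241.71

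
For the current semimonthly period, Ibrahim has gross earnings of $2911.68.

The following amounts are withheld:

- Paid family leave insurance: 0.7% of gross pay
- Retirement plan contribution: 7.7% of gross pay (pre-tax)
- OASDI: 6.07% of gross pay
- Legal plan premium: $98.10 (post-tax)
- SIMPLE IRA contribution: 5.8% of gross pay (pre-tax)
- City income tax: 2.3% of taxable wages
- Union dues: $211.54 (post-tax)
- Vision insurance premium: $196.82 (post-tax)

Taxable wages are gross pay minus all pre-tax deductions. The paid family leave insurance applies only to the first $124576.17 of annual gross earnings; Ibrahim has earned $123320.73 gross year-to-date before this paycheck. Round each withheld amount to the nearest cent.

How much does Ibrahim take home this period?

$1768.68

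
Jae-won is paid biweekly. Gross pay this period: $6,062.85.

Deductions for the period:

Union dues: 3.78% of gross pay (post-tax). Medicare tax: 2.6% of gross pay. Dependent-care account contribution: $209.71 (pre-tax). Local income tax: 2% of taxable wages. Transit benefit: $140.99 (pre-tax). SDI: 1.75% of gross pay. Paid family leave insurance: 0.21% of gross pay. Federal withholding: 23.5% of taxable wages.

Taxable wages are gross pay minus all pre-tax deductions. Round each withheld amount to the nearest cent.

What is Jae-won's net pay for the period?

Dependent-care account contribution: $209.71
Transit benefit: $140.99
Pre-tax total = $209.71 + $140.99 = $350.70
Taxable wages = $6,062.85 − $350.70 = $5,712.15
Local income tax: $5,712.15 × 0.02 = $114.24
Federal withholding: $5,712.15 × 0.235 = $1,342.36
Paid family leave insurance: $6,062.85 × 0.0021 = $12.73
Medicare tax: $6,062.85 × 0.026 = $157.63
SDI: $6,062.85 × 0.0175 = $106.10
Union dues: $6,062.85 × 0.0378 = $229.18
Total deductions = $209.71 + $140.99 + $114.24 + $1,342.36 + $12.73 + $157.63 + $106.10 + $229.18 = $2,312.94
Net pay = $6,062.85 − $2,312.94 = $3,749.91

$3,749.91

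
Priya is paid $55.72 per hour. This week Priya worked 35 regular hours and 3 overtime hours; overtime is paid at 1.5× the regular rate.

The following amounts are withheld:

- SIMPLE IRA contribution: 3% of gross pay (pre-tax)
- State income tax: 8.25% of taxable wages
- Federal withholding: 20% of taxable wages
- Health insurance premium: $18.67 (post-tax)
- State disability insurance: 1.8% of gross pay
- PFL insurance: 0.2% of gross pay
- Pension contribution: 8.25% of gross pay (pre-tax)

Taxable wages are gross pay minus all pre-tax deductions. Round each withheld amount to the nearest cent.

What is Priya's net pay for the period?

$1338.82

Regular pay: 35 × $55.72 = $1950.20
Overtime pay: 3 × $55.72 × 1.5 = $250.74
Gross pay = $1950.20 + $250.74 = $2200.94
Pension contribution: $2200.94 × 0.0825 = $181.58
SIMPLE IRA contribution: $2200.94 × 0.03 = $66.03
Pre-tax total = $181.58 + $66.03 = $247.61
Taxable wages = $2200.94 − $247.61 = $1953.33
State income tax: $1953.33 × 0.0825 = $161.15
Federal withholding: $1953.33 × 0.2 = $390.67
PFL insurance: $2200.94 × 0.002 = $4.40
State disability insurance: $2200.94 × 0.018 = $39.62
Health insurance premium: $18.67
Total deductions = $181.58 + $66.03 + $161.15 + $390.67 + $4.40 + $39.62 + $18.67 = $862.12
Net pay = $2200.94 − $862.12 = $1338.82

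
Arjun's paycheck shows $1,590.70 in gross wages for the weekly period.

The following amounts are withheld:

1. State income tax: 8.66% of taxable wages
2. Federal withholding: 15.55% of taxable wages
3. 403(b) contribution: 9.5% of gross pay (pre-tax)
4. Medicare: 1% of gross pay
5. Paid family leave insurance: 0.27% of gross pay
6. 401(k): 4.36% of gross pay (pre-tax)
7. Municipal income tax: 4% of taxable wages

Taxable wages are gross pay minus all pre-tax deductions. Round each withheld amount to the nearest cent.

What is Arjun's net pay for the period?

$963.49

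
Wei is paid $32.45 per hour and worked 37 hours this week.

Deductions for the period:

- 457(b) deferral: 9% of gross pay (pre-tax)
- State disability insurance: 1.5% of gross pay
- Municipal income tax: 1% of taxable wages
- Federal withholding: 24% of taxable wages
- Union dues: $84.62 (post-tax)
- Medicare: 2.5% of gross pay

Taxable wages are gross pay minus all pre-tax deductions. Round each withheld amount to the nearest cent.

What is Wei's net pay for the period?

Gross pay: 37 × $32.45 = $1200.65
457(b) deferral: $1200.65 × 0.09 = $108.06
Taxable wages = $1200.65 − $108.06 = $1092.59
Federal withholding: $1092.59 × 0.24 = $262.22
Municipal income tax: $1092.59 × 0.01 = $10.93
State disability insurance: $1200.65 × 0.015 = $18.01
Medicare: $1200.65 × 0.025 = $30.02
Union dues: $84.62
Total deductions = $108.06 + $262.22 + $10.93 + $18.01 + $30.02 + $84.62 = $513.86
Net pay = $1200.65 − $513.86 = $686.79

$686.79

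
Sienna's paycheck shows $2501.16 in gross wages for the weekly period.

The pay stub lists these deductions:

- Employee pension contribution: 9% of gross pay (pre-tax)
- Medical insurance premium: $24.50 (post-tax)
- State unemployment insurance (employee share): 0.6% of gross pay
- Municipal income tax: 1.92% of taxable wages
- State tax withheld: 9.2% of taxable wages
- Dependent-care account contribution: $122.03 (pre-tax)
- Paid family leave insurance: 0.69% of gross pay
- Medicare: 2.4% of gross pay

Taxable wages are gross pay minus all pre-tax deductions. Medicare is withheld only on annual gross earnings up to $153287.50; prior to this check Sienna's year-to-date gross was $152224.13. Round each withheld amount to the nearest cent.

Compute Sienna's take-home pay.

$1832.21

Employee pension contribution: $2501.16 × 0.09 = $225.10
Dependent-care account contribution: $122.03
Pre-tax total = $225.10 + $122.03 = $347.13
Taxable wages = $2501.16 − $347.13 = $2154.03
State tax withheld: $2154.03 × 0.092 = $198.17
Municipal income tax: $2154.03 × 0.0192 = $41.36
Medicare: only $153287.50 − $152224.13 = $1063.37 of this check is subject → $1063.37 × 0.024 = $25.52
State unemployment insurance (employee share): $2501.16 × 0.006 = $15.01
Paid family leave insurance: $2501.16 × 0.0069 = $17.26
Medical insurance premium: $24.50
Total deductions = $225.10 + $122.03 + $198.17 + $41.36 + $25.52 + $15.01 + $17.26 + $24.50 = $668.95
Net pay = $2501.16 − $668.95 = $1832.21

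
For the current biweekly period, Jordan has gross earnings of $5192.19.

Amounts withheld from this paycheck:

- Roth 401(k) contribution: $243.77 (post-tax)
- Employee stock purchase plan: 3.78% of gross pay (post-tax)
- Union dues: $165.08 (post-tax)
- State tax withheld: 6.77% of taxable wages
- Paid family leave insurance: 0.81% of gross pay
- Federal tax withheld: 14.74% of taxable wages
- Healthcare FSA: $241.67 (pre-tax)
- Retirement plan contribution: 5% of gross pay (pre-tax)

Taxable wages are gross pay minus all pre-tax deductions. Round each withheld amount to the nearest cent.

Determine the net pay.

$3034.73

Healthcare FSA: $241.67
Retirement plan contribution: $5192.19 × 0.05 = $259.61
Pre-tax total = $241.67 + $259.61 = $501.28
Taxable wages = $5192.19 − $501.28 = $4690.91
State tax withheld: $4690.91 × 0.0677 = $317.57
Federal tax withheld: $4690.91 × 0.1474 = $691.44
Paid family leave insurance: $5192.19 × 0.0081 = $42.06
Union dues: $165.08
Roth 401(k) contribution: $243.77
Employee stock purchase plan: $5192.19 × 0.0378 = $196.26
Total deductions = $241.67 + $259.61 + $317.57 + $691.44 + $42.06 + $165.08 + $243.77 + $196.26 = $2157.46
Net pay = $5192.19 − $2157.46 = $3034.73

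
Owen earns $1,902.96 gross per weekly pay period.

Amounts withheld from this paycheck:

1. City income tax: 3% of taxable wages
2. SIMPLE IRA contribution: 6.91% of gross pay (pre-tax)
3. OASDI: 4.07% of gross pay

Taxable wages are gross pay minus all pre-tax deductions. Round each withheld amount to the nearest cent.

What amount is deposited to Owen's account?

SIMPLE IRA contribution: $1,902.96 × 0.0691 = $131.49
Taxable wages = $1,902.96 − $131.49 = $1,771.47
City income tax: $1,771.47 × 0.03 = $53.14
OASDI: $1,902.96 × 0.0407 = $77.45
Total deductions = $131.49 + $53.14 + $77.45 = $262.08
Net pay = $1,902.96 − $262.08 = $1,640.88

$1,640.88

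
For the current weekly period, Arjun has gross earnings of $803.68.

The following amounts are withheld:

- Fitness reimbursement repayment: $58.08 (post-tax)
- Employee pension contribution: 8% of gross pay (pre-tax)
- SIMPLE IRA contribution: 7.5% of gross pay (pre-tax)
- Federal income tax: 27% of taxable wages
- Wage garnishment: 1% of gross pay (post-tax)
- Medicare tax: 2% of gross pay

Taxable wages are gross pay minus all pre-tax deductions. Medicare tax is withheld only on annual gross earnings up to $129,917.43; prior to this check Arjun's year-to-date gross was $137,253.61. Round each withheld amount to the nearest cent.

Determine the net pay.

Employee pension contribution: $803.68 × 0.08 = $64.29
SIMPLE IRA contribution: $803.68 × 0.075 = $60.28
Pre-tax total = $64.29 + $60.28 = $124.57
Taxable wages = $803.68 − $124.57 = $679.11
Federal income tax: $679.11 × 0.27 = $183.36
Medicare tax: annual cap $129,917.43 already reached (YTD $137,253.61), so $0.00
Wage garnishment: $803.68 × 0.01 = $8.04
Fitness reimbursement repayment: $58.08
Total deductions = $64.29 + $60.28 + $183.36 + $0.00 + $8.04 + $58.08 = $374.05
Net pay = $803.68 − $374.05 = $429.63

$429.63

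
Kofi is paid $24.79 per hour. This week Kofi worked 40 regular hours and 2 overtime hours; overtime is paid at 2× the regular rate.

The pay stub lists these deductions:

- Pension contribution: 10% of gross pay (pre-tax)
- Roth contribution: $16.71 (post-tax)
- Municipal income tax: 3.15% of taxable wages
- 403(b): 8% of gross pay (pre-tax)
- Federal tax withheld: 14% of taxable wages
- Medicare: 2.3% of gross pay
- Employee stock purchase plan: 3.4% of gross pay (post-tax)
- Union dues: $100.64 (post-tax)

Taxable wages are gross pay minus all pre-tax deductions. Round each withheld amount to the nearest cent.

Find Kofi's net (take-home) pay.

$561.50

Regular pay: 40 × $24.79 = $991.60
Overtime pay: 2 × $24.79 × 2 = $99.16
Gross pay = $991.60 + $99.16 = $1,090.76
Pension contribution: $1,090.76 × 0.1 = $109.08
403(b): $1,090.76 × 0.08 = $87.26
Pre-tax total = $109.08 + $87.26 = $196.34
Taxable wages = $1,090.76 − $196.34 = $894.42
Federal tax withheld: $894.42 × 0.14 = $125.22
Municipal income tax: $894.42 × 0.0315 = $28.17
Medicare: $1,090.76 × 0.023 = $25.09
Union dues: $100.64
Roth contribution: $16.71
Employee stock purchase plan: $1,090.76 × 0.034 = $37.09
Total deductions = $109.08 + $87.26 + $125.22 + $28.17 + $25.09 + $100.64 + $16.71 + $37.09 = $529.26
Net pay = $1,090.76 − $529.26 = $561.50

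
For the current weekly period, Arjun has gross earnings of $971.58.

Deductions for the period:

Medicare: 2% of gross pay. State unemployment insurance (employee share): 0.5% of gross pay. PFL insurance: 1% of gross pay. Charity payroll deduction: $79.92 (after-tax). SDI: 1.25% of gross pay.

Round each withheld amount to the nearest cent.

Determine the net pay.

$845.51

Medicare: $971.58 × 0.02 = $19.43
State unemployment insurance (employee share): $971.58 × 0.005 = $4.86
PFL insurance: $971.58 × 0.01 = $9.72
SDI: $971.58 × 0.0125 = $12.14
Charity payroll deduction: $79.92
Total deductions = $19.43 + $4.86 + $9.72 + $12.14 + $79.92 = $126.07
Net pay = $971.58 − $126.07 = $845.51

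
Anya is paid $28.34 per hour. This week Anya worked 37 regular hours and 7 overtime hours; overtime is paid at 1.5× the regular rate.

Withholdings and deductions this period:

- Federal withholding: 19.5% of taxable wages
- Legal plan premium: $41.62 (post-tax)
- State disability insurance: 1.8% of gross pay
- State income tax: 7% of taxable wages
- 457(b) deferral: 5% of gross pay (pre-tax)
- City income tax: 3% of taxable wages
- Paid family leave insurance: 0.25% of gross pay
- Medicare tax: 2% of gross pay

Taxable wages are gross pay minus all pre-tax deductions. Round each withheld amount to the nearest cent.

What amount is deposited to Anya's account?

$805.44

Regular pay: 37 × $28.34 = $1,048.58
Overtime pay: 7 × $28.34 × 1.5 = $297.57
Gross pay = $1,048.58 + $297.57 = $1,346.15
457(b) deferral: $1,346.15 × 0.05 = $67.31
Taxable wages = $1,346.15 − $67.31 = $1,278.84
State income tax: $1,278.84 × 0.07 = $89.52
City income tax: $1,278.84 × 0.03 = $38.37
Federal withholding: $1,278.84 × 0.195 = $249.37
Medicare tax: $1,346.15 × 0.02 = $26.92
Paid family leave insurance: $1,346.15 × 0.0025 = $3.37
State disability insurance: $1,346.15 × 0.018 = $24.23
Legal plan premium: $41.62
Total deductions = $67.31 + $89.52 + $38.37 + $249.37 + $26.92 + $3.37 + $24.23 + $41.62 = $540.71
Net pay = $1,346.15 − $540.71 = $805.44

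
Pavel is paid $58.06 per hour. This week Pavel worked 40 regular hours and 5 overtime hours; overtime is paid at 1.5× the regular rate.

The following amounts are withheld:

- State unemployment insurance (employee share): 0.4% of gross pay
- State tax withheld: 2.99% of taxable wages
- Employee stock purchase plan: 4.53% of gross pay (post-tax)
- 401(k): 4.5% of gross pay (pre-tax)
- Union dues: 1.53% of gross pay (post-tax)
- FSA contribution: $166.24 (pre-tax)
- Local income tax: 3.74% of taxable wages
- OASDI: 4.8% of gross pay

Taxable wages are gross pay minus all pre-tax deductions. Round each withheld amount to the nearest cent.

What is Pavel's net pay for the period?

$1,990.91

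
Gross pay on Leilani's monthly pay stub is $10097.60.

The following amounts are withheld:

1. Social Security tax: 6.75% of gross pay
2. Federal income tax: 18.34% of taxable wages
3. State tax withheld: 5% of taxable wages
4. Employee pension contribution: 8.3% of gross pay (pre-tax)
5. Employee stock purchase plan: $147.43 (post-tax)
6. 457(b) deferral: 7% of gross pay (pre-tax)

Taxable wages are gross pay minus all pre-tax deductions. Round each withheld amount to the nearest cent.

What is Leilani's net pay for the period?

457(b) deferral: $10097.60 × 0.07 = $706.83
Employee pension contribution: $10097.60 × 0.083 = $838.10
Pre-tax total = $706.83 + $838.10 = $1544.93
Taxable wages = $10097.60 − $1544.93 = $8552.67
Federal income tax: $8552.67 × 0.1834 = $1568.56
State tax withheld: $8552.67 × 0.05 = $427.63
Social Security tax: $10097.60 × 0.0675 = $681.59
Employee stock purchase plan: $147.43
Total deductions = $706.83 + $838.10 + $1568.56 + $427.63 + $681.59 + $147.43 = $4370.14
Net pay = $10097.60 − $4370.14 = $5727.46

$5727.46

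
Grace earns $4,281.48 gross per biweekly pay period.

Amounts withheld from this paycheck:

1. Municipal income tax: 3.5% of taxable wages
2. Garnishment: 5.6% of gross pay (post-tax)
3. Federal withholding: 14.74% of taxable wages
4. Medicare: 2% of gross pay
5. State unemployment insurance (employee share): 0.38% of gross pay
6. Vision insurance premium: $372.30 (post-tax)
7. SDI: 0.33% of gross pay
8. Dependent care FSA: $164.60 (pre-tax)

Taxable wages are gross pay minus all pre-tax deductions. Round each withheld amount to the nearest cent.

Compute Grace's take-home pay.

$2,637.87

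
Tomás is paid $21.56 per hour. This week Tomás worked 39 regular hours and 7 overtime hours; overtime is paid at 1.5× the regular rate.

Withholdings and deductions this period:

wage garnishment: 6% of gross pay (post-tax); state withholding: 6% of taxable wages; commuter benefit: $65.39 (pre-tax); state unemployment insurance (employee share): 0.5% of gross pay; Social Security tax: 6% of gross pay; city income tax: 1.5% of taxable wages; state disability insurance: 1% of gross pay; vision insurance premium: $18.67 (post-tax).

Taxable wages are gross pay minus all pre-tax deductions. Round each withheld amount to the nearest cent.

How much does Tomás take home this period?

Regular pay: 39 × $21.56 = $840.84
Overtime pay: 7 × $21.56 × 1.5 = $226.38
Gross pay = $840.84 + $226.38 = $1,067.22
Commuter benefit: $65.39
Taxable wages = $1,067.22 − $65.39 = $1,001.83
City income tax: $1,001.83 × 0.015 = $15.03
State withholding: $1,001.83 × 0.06 = $60.11
State unemployment insurance (employee share): $1,067.22 × 0.005 = $5.34
State disability insurance: $1,067.22 × 0.01 = $10.67
Social Security tax: $1,067.22 × 0.06 = $64.03
Wage garnishment: $1,067.22 × 0.06 = $64.03
Vision insurance premium: $18.67
Total deductions = $65.39 + $15.03 + $60.11 + $5.34 + $10.67 + $64.03 + $64.03 + $18.67 = $303.27
Net pay = $1,067.22 − $303.27 = $763.95

$763.95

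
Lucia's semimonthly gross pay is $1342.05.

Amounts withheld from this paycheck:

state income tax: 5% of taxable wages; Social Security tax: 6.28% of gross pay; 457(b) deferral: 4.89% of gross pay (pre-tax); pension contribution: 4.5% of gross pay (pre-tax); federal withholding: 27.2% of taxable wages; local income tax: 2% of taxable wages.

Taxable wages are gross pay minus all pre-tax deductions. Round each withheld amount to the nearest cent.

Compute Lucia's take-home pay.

457(b) deferral: $1342.05 × 0.0489 = $65.63
Pension contribution: $1342.05 × 0.045 = $60.39
Pre-tax total = $65.63 + $60.39 = $126.02
Taxable wages = $1342.05 − $126.02 = $1216.03
Local income tax: $1216.03 × 0.02 = $24.32
State income tax: $1216.03 × 0.05 = $60.80
Federal withholding: $1216.03 × 0.272 = $330.76
Social Security tax: $1342.05 × 0.0628 = $84.28
Total deductions = $65.63 + $60.39 + $24.32 + $60.80 + $330.76 + $84.28 = $626.18
Net pay = $1342.05 − $626.18 = $715.87

$715.87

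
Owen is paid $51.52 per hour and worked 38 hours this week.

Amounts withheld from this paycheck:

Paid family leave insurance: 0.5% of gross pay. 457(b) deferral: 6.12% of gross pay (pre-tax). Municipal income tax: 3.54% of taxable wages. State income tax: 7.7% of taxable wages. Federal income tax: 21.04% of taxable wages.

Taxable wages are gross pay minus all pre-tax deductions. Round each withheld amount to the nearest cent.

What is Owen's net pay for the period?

$1234.88

Gross pay: 38 × $51.52 = $1957.76
457(b) deferral: $1957.76 × 0.0612 = $119.81
Taxable wages = $1957.76 − $119.81 = $1837.95
State income tax: $1837.95 × 0.077 = $141.52
Federal income tax: $1837.95 × 0.2104 = $386.70
Municipal income tax: $1837.95 × 0.0354 = $65.06
Paid family leave insurance: $1957.76 × 0.005 = $9.79
Total deductions = $119.81 + $141.52 + $386.70 + $65.06 + $9.79 = $722.88
Net pay = $1957.76 − $722.88 = $1234.88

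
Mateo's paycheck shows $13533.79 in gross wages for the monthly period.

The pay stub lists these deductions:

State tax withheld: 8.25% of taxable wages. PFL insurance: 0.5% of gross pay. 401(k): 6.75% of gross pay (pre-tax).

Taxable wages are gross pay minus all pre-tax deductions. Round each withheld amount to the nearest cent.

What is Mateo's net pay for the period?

401(k): $13533.79 × 0.0675 = $913.53
Taxable wages = $13533.79 − $913.53 = $12620.26
State tax withheld: $12620.26 × 0.0825 = $1041.17
PFL insurance: $13533.79 × 0.005 = $67.67
Total deductions = $913.53 + $1041.17 + $67.67 = $2022.37
Net pay = $13533.79 − $2022.37 = $11511.42

$11511.42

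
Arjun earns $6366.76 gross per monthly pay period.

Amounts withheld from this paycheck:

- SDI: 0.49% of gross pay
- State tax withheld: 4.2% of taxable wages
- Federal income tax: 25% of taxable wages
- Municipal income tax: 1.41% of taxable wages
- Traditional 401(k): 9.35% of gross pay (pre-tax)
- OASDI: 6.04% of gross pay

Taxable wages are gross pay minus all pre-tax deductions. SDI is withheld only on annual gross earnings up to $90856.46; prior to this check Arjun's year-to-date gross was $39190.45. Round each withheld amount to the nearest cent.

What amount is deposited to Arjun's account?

$3589.07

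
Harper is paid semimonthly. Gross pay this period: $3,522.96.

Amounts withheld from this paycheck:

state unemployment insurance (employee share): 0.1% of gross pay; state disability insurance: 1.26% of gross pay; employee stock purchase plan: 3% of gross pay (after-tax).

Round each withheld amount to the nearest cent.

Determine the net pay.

State unemployment insurance (employee share): $3,522.96 × 0.001 = $3.52
State disability insurance: $3,522.96 × 0.0126 = $44.39
Employee stock purchase plan: $3,522.96 × 0.03 = $105.69
Total deductions = $3.52 + $44.39 + $105.69 = $153.60
Net pay = $3,522.96 − $153.60 = $3,369.36

$3,369.36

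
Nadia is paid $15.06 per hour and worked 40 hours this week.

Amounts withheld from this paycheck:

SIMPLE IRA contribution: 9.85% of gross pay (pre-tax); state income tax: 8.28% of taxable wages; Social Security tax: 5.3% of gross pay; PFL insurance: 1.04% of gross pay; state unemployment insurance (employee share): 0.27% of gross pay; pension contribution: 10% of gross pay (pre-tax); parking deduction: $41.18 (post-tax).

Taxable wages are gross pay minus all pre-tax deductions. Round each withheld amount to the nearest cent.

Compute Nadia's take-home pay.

$361.84

Gross pay: 40 × $15.06 = $602.40
Pension contribution: $602.40 × 0.1 = $60.24
SIMPLE IRA contribution: $602.40 × 0.0985 = $59.34
Pre-tax total = $60.24 + $59.34 = $119.58
Taxable wages = $602.40 − $119.58 = $482.82
State income tax: $482.82 × 0.0828 = $39.98
PFL insurance: $602.40 × 0.0104 = $6.26
Social Security tax: $602.40 × 0.053 = $31.93
State unemployment insurance (employee share): $602.40 × 0.0027 = $1.63
Parking deduction: $41.18
Total deductions = $60.24 + $59.34 + $39.98 + $6.26 + $31.93 + $1.63 + $41.18 = $240.56
Net pay = $602.40 − $240.56 = $361.84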